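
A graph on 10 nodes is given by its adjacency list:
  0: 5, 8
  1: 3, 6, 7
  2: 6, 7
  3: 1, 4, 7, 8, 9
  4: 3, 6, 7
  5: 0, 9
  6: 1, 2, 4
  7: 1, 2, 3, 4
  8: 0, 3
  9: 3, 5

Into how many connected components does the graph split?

1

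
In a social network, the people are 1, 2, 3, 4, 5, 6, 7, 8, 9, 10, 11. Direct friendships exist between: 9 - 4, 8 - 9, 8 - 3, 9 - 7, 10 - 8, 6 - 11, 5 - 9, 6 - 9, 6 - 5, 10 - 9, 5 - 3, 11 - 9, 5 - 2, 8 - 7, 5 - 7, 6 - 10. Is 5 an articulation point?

Yes

Deleting 5 raises the number of components from 2 to 3, so 5 is a cut vertex.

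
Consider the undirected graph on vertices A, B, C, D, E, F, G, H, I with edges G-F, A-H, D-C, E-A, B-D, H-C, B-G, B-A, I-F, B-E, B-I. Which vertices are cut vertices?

B

Removing B increases the component count from 1 to 2, so B is a cut vertex.
By contrast removing D leaves 1 component; it is not a cut vertex. No other vertex is a cut vertex either.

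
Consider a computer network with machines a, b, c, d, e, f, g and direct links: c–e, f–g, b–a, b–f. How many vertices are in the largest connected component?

4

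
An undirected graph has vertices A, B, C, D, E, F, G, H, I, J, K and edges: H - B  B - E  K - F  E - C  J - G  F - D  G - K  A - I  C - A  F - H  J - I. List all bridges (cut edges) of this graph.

D-F

The edges on the cycle J-G-K-F-H-B-E-C-A-I-J are not bridges since each lies on that cycle.
But removing D - F disconnects D from F — this is a bridge.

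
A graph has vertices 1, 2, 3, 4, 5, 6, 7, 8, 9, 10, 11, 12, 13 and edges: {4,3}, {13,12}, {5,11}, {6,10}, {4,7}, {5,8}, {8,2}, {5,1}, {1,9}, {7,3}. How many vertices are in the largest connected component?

Starting from 6 we can reach 6, 10. That is one component of size 2.
Starting from 12 we can reach 12, 13. That is one component of size 2.
Starting from 3 we can reach 3, 4, 7. That is one component of size 3.
Starting from 1 we can reach 1, 2, 5, 8, 9, 11. That is one component of size 6.
The largest has 6 vertices.

6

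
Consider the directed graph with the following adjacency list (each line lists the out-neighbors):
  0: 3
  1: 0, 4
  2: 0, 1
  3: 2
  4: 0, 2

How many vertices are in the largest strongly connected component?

5

{0, 1, 2, 3, 4} are all mutually reachable — one SCC of size 5.
The largest has 5 vertices.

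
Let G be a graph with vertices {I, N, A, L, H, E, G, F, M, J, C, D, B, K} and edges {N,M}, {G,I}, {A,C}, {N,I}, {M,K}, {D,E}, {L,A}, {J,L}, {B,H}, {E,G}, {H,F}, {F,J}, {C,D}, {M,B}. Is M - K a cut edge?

Yes

Removing M - K leaves no path between M and K: the component count goes from 1 to 2. So it is a bridge.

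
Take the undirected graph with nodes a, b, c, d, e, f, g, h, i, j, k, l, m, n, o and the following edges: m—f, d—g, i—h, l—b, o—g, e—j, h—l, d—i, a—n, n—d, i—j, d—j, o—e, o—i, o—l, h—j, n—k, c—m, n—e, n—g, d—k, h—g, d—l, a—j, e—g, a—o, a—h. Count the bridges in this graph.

The edges on the cycle n-d-k-n are not bridges since each lies on that cycle.
But removing b—l disconnects b from l; removing c—m disconnects c from m; removing m—f disconnects m from f — these are bridges.
That makes 3 bridges.

3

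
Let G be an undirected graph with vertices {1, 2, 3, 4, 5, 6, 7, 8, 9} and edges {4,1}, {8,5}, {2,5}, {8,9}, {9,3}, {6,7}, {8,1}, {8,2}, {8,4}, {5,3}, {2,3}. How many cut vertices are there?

Removing 8 increases the component count from 2 to 3, so 8 is a cut vertex.
By contrast removing 2 leaves 2 components; it is not a cut vertex. No other vertex is a cut vertex either.

1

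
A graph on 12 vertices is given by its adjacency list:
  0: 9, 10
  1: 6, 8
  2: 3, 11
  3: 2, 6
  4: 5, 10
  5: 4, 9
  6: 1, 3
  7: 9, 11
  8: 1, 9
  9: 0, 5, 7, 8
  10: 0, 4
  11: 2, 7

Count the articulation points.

Removing 9 increases the component count from 1 to 2, so 9 is a cut vertex.
By contrast removing 7 leaves 1 component; it is not a cut vertex. No other vertex is a cut vertex either.

1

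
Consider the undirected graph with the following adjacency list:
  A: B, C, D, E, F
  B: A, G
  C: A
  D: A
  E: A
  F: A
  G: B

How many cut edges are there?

removing A-B disconnects A from B; removing B-G disconnects B from G; removing D-A disconnects D from A; removing F-A disconnects F from A — these are bridges.
In total 6 edges are bridges.

6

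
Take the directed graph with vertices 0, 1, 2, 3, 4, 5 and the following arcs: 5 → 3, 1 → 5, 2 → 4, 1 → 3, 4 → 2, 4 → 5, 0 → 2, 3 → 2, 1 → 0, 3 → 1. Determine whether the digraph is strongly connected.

Yes

From 0 we can reach every vertex (0, 1, 2, 3, 4, 5), and every vertex can reach 0 (0, 1, 2, 3, 4, 5). So the whole graph is one strongly connected component.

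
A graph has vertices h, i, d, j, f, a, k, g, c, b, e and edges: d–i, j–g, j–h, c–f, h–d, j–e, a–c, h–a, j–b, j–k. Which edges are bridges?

a-c, a-h, b-j, c-f, d-h, d-i, e-j, g-j, h-j, j-k

removing a–h disconnects a from h; removing c–a disconnects c from a; removing j–k disconnects j from k; removing j–g disconnects j from g — these are bridges.
In total 10 edges are bridges.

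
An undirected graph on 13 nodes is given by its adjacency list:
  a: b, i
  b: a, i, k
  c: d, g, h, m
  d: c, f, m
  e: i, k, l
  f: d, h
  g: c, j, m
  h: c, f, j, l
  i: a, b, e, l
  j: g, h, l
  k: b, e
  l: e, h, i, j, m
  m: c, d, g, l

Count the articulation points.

Removing l increases the component count from 1 to 2, so l is a cut vertex.
By contrast removing d leaves 1 component; it is not a cut vertex. No other vertex is a cut vertex either.

1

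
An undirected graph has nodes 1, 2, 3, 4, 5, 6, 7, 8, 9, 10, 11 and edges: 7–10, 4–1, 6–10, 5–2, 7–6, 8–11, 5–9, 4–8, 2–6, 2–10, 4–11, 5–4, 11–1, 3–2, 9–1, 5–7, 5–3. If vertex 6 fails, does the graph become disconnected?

No

Deleting 6 leaves 1 component (was 1) (its neighbors 2, 7, 10 remain connected to each other), so 6 is not a cut vertex.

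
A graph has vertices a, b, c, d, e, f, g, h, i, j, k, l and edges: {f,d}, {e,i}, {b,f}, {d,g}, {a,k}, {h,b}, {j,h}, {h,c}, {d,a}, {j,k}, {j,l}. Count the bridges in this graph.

The edges on the cycle j-h-b-f-d-a-k-j are not bridges since each lies on that cycle.
But removing j—l disconnects j from l; removing e—i disconnects e from i; removing h—c disconnects h from c; removing g—d disconnects g from d — these are bridges.
That makes 4 bridges.

4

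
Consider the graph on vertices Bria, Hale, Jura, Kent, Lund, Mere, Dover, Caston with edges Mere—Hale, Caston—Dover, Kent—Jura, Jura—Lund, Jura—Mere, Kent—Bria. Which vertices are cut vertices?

Removing Jura increases the component count from 2 to 4, so Jura is a cut vertex.
Removing Kent increases the component count from 2 to 3, so Kent is a cut vertex.
Removing Mere increases the component count from 2 to 3, so Mere is a cut vertex.
By contrast removing Bria leaves 2 components; it is not a cut vertex. No other vertex is a cut vertex either.

Jura, Kent, Mere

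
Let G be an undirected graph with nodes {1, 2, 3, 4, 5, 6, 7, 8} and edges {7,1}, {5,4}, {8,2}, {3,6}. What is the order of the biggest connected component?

2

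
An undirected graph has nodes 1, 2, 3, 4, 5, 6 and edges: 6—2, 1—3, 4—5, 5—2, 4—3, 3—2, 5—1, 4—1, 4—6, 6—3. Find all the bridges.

The edges on the cycle 4-5-1-3-6-4 are not bridges since each lies on that cycle.
Every edge lies on some cycle, so there are no bridges.

none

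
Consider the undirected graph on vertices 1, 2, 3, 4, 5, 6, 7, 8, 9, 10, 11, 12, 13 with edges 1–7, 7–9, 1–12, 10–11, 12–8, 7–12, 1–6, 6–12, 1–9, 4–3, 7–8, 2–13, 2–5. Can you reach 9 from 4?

The component containing 4 is {3, 4}, and 9 is not in it.

No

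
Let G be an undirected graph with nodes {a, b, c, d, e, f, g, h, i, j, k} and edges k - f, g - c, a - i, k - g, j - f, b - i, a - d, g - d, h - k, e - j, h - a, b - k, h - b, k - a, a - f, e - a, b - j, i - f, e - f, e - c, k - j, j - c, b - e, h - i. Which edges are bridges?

none

The edges on the cycle b-e-j-k-b are not bridges since each lies on that cycle.
Every edge lies on some cycle, so there are no bridges.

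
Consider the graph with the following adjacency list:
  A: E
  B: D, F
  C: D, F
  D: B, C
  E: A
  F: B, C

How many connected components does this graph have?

Starting from A we can reach A, E. That is one component of size 2.
Starting from B we can reach B, C, D, F. That is one component of size 4.
Total: 2 components.

2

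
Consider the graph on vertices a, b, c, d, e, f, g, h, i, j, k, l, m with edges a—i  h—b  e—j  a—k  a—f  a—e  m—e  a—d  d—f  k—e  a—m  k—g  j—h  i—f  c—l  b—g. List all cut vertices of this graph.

a

Removing a increases the component count from 2 to 3, so a is a cut vertex.
By contrast removing j leaves 2 components; it is not a cut vertex. No other vertex is a cut vertex either.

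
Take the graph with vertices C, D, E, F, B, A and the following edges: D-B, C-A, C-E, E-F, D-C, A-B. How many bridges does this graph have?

The edges on the cycle D-C-A-B-D are not bridges since each lies on that cycle.
But removing E-F disconnects E from F; removing C-E disconnects C from E — these are bridges.
That makes 2 bridges.

2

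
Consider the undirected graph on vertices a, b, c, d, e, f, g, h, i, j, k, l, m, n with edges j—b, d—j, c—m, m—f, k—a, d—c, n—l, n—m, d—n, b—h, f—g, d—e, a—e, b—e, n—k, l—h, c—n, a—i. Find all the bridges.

The edges on the cycle d-c-m-n-d are not bridges since each lies on that cycle.
But removing g—f disconnects g from f; removing m—f disconnects m from f; removing i—a disconnects i from a — these are bridges.

a-i, f-g, f-m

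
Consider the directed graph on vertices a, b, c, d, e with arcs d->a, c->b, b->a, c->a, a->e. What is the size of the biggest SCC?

{c} is an SCC by itself.
{e} is an SCC by itself.
{d} is an SCC by itself.
{b} is an SCC by itself.
{a} is an SCC by itself.
The largest has 1 vertex.

1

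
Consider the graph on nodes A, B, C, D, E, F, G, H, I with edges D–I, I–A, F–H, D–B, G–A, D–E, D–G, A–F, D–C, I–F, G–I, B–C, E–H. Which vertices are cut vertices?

D

Removing D increases the component count from 1 to 2, so D is a cut vertex.
By contrast removing F leaves 1 component; it is not a cut vertex. No other vertex is a cut vertex either.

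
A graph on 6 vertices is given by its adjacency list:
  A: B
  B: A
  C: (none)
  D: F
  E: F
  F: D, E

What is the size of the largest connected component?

3

C is isolated — a component by itself.
Starting from A we can reach A, B. That is one component of size 2.
Starting from D we can reach D, E, F. That is one component of size 3.
The largest has 3 vertices.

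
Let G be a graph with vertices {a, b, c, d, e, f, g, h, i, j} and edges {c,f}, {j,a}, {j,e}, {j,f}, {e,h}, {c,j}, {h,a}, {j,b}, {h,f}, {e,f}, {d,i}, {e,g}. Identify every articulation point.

e, j

Removing e increases the component count from 2 to 3, so e is a cut vertex.
Removing j increases the component count from 2 to 3, so j is a cut vertex.
By contrast removing c leaves 2 components; it is not a cut vertex. No other vertex is a cut vertex either.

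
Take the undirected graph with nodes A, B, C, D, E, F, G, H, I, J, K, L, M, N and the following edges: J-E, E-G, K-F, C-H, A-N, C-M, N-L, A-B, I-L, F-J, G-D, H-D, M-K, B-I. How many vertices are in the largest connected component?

Starting from A we can reach A, B, I, L, N. That is one component of size 5.
Starting from C we can reach C, D, E, F, G, H, J, K, M. That is one component of size 9.
The largest has 9 vertices.

9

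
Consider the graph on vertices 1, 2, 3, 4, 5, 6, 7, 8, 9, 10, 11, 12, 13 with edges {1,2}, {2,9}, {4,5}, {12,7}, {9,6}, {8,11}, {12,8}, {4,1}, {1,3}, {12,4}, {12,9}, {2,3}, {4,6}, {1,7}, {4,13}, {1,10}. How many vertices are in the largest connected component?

Starting from 1 we can reach 1, 2, 3, 4, 5, 6, 7, 8, 9, 10, 11, 12, 13. That is one component of size 13.
The largest has 13 vertices.

13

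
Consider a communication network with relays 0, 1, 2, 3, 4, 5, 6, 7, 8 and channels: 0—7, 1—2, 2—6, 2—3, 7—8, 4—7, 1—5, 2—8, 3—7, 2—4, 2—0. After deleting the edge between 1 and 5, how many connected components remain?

2

Before removal there is 1 component.
1—5 is a bridge — removing it separates 1's side from 5's side.
After removal: 2 components.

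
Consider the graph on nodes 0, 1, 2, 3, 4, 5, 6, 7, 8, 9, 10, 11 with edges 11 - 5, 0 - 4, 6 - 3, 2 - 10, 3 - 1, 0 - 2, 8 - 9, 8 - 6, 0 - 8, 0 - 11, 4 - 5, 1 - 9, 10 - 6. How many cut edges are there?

The edges on the cycle 0-4-5-11-0 are not bridges since each lies on that cycle.
Every edge lies on some cycle, so there are no bridges.

0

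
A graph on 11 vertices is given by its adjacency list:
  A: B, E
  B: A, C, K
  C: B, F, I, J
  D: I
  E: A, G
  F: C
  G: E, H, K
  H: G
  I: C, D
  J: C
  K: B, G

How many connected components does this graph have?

1

Starting from A we can reach A, B, C, D, E, F, G, H, I, J, K. That is one component of size 11.
Total: 1 component.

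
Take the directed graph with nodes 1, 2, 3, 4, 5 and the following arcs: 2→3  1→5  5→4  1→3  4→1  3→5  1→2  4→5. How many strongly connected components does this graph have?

{1, 2, 3, 4, 5} are all mutually reachable — one SCC of size 5.
That gives 1 strongly connected component.

1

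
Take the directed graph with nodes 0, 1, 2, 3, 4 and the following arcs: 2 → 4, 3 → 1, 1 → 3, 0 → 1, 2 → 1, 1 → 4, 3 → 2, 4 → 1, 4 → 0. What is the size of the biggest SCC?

{0, 1, 2, 3, 4} are all mutually reachable — one SCC of size 5.
The largest has 5 vertices.

5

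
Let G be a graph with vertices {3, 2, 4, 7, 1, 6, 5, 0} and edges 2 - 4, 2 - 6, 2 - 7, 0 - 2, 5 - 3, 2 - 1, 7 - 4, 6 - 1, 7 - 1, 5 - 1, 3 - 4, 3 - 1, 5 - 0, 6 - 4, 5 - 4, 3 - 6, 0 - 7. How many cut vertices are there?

0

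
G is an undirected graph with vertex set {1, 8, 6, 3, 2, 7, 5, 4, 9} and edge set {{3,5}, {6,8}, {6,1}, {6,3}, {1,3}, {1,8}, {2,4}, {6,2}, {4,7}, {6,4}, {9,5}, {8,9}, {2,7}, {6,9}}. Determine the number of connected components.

1

Starting from 1 we can reach 1, 2, 3, 4, 5, 6, 7, 8, 9. That is one component of size 9.
Total: 1 component.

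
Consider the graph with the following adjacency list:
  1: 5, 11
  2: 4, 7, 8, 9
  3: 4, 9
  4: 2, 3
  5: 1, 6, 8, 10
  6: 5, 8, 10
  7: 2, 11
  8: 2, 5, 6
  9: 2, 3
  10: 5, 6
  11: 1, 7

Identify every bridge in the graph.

The edges on the cycle 2-9-3-4-2 are not bridges since each lies on that cycle.
Every edge lies on some cycle, so there are no bridges.

none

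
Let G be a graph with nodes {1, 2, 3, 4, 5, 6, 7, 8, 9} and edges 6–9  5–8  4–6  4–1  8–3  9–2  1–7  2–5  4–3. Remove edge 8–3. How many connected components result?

1

8 and 3 are still connected via 8-5-2-9-6-4-3, so the component count stays at 1.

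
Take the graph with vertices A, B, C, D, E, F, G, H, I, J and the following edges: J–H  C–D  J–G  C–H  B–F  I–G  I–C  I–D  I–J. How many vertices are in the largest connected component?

6

A is isolated — a component by itself.
E is isolated — a component by itself.
Starting from B we can reach B, F. That is one component of size 2.
Starting from C we can reach C, D, G, H, I, J. That is one component of size 6.
The largest has 6 vertices.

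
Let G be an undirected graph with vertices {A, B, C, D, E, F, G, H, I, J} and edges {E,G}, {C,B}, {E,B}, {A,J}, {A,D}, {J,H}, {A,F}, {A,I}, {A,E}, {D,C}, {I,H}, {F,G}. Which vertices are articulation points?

A

Removing A increases the component count from 1 to 2, so A is a cut vertex.
By contrast removing J leaves 1 component; it is not a cut vertex. No other vertex is a cut vertex either.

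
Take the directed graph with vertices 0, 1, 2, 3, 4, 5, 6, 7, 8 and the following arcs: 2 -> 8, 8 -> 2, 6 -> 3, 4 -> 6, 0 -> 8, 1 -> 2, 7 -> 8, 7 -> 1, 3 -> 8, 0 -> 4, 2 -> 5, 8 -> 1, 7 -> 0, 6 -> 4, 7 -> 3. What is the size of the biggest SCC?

3

{1, 2, 8} are all mutually reachable — one SCC of size 3.
{4, 6} are all mutually reachable — one SCC of size 2.
{3} is an SCC by itself.
{5} is an SCC by itself.
{7} is an SCC by itself.
(and 1 more singleton SCC)
The largest has 3 vertices.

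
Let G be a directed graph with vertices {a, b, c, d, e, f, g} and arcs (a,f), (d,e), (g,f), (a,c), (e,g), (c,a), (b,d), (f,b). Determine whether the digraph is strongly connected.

There is no directed path from g to a, so the graph is not strongly connected.

No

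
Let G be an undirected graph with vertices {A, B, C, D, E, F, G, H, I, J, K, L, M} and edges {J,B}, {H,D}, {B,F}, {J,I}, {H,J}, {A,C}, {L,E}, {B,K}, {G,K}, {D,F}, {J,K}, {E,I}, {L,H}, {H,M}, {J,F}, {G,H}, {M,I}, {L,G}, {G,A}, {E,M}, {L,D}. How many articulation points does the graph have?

Removing A increases the component count from 1 to 2, so A is a cut vertex.
Removing G increases the component count from 1 to 2, so G is a cut vertex.
By contrast removing B leaves 1 component; it is not a cut vertex. No other vertex is a cut vertex either.

2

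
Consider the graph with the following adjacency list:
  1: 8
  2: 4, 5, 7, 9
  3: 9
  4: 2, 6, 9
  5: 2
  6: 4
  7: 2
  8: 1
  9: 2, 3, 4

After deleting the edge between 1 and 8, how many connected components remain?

Before removal there are 2 components.
1-8 is a bridge — removing it separates 1's side from 8's side.
After removal: 3 components.

3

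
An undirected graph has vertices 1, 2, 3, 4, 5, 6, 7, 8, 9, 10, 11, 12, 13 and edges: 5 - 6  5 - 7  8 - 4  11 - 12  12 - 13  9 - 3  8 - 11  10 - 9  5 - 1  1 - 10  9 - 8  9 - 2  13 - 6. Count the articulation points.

Removing 5 increases the component count from 1 to 2, so 5 is a cut vertex.
Removing 8 increases the component count from 1 to 2, so 8 is a cut vertex.
Removing 9 increases the component count from 1 to 3, so 9 is a cut vertex.
By contrast removing 3 leaves 1 component; it is not a cut vertex. No other vertex is a cut vertex either.

3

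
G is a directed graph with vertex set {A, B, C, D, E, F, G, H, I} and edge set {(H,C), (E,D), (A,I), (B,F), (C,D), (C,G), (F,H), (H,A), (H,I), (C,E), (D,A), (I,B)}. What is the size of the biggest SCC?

8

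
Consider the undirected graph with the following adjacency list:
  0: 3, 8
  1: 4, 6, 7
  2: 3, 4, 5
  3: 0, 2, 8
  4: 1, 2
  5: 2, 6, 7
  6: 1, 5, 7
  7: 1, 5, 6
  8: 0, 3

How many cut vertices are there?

Removing 2 increases the component count from 1 to 2, so 2 is a cut vertex.
Removing 3 increases the component count from 1 to 2, so 3 is a cut vertex.
By contrast removing 1 leaves 1 component; it is not a cut vertex. No other vertex is a cut vertex either.

2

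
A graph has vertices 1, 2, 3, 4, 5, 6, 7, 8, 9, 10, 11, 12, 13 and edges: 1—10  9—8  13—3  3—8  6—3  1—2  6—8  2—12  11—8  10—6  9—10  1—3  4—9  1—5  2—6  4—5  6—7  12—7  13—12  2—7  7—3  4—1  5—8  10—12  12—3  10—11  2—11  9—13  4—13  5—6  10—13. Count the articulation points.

0

Removing 8, for instance, still leaves 1 component. No single vertex removal increases the component count — the graph has no articulation points.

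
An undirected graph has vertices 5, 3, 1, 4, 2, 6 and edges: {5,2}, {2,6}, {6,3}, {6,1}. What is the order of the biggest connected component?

4 is isolated — a component by itself.
Starting from 1 we can reach 1, 2, 3, 5, 6. That is one component of size 5.
The largest has 5 vertices.

5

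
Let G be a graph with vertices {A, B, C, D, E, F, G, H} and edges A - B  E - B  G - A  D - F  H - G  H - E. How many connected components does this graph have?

3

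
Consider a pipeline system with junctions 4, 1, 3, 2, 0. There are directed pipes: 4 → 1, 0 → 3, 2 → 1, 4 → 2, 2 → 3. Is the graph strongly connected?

No

There is no directed path from 3 to 0, so the graph is not strongly connected.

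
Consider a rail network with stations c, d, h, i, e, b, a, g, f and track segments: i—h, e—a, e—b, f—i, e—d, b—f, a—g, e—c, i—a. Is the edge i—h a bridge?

Yes

Removing i—h leaves no path between i and h: the component count goes from 1 to 2. So it is a bridge.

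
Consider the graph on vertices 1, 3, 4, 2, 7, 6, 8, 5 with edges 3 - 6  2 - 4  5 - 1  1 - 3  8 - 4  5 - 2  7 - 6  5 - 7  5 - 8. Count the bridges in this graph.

0

The edges on the cycle 5-1-3-6-7-5 are not bridges since each lies on that cycle.
Every edge lies on some cycle, so there are no bridges.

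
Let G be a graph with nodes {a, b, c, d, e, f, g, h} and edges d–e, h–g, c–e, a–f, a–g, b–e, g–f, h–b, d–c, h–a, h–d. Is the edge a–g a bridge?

No

After removing a–g, the path a-h-g still connects them, so the edge is not a bridge.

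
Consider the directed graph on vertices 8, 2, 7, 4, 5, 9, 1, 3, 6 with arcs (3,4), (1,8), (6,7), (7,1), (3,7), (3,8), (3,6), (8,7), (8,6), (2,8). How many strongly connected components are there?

6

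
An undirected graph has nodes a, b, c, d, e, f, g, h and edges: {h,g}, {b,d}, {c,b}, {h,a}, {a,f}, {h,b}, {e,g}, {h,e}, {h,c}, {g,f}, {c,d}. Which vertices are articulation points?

h

Removing h increases the component count from 1 to 2, so h is a cut vertex.
By contrast removing d leaves 1 component; it is not a cut vertex. No other vertex is a cut vertex either.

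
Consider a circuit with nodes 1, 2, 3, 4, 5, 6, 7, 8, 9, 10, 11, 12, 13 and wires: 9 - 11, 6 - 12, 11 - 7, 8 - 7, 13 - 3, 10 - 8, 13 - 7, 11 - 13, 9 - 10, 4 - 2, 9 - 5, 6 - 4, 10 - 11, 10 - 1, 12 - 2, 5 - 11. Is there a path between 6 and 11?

No

The component containing 6 is {2, 4, 6, 12}, and 11 is not in it.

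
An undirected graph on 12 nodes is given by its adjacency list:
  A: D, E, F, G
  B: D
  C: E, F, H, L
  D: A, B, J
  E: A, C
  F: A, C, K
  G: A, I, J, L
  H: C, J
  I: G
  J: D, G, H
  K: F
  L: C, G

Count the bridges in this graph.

3

The edges on the cycle A-D-J-G-A are not bridges since each lies on that cycle.
But removing F-K disconnects F from K; removing G-I disconnects G from I; removing D-B disconnects D from B — these are bridges.
That makes 3 bridges.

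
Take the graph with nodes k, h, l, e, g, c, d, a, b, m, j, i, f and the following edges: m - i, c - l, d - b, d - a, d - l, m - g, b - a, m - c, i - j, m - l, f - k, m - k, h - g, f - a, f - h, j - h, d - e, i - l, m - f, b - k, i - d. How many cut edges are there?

1

The edges on the cycle m-i-d-b-k-m are not bridges since each lies on that cycle.
But removing d - e disconnects d from e — this is a bridge.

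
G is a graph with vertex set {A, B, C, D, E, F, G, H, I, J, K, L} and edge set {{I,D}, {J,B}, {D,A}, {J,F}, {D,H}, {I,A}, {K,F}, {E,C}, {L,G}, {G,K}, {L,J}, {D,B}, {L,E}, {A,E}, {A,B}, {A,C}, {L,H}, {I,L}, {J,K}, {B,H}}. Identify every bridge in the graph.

The edges on the cycle L-G-K-J-L are not bridges since each lies on that cycle.
Every edge lies on some cycle, so there are no bridges.

none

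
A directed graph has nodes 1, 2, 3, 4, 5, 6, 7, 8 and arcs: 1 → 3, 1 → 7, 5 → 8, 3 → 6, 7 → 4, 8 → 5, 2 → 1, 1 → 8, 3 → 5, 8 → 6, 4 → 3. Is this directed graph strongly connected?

No

There is no directed path from 6 to 4, so the graph is not strongly connected.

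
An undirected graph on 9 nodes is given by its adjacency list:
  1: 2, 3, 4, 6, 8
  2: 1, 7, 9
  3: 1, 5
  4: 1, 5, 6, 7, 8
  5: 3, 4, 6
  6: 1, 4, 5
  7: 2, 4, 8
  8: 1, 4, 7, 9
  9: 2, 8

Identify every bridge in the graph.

none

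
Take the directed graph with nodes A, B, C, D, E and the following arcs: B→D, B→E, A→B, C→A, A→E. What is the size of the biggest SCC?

{B} is an SCC by itself.
{C} is an SCC by itself.
{A} is an SCC by itself.
{E} is an SCC by itself.
{D} is an SCC by itself.
The largest has 1 vertex.

1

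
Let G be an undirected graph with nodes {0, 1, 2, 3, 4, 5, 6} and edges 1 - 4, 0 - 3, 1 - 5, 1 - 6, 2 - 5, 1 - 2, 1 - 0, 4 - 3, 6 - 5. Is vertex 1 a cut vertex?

Yes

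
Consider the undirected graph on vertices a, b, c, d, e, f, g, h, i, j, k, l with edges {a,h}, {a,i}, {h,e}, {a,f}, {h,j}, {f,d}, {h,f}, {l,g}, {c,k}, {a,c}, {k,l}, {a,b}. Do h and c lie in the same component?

From h we can reach a, b, c, d, e, f, g, h, i, j, k, l, which includes c.

Yes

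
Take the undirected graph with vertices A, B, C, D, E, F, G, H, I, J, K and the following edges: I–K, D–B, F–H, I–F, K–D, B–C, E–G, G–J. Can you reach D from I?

Yes

From I we can reach B, C, D, F, H, I, K, which includes D.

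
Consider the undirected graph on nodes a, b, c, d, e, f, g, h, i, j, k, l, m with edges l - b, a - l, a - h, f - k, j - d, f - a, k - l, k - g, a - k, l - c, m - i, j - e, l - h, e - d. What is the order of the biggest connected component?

8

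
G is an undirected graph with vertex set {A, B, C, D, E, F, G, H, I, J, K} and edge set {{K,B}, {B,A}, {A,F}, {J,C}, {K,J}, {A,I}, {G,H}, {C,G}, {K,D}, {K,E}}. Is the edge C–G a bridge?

Yes

Removing C–G leaves no path between C and G: the component count goes from 1 to 2. So it is a bridge.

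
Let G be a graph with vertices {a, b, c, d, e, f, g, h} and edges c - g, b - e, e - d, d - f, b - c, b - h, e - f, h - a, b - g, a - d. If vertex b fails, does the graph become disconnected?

Yes

Deleting b raises the number of components from 1 to 2, so b is a cut vertex.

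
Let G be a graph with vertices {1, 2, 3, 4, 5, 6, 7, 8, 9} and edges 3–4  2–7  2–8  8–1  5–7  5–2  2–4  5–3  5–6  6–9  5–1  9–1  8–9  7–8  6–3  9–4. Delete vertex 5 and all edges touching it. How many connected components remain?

1

With 5 gone, the remaining components are: {1, 2, 3, 4, 6, 7, 8, 9}.
That is 1 component.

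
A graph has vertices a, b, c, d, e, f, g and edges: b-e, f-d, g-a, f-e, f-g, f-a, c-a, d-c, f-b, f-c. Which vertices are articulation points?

Removing f increases the component count from 1 to 2, so f is a cut vertex.
By contrast removing b leaves 1 component; it is not a cut vertex. No other vertex is a cut vertex either.

f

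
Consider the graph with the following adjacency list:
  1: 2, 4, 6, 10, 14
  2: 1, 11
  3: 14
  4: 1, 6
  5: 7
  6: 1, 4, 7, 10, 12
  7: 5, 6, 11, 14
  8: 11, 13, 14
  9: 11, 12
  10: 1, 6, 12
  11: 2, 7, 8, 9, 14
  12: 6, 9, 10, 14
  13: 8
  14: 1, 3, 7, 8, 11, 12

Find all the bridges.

13-8, 14-3, 5-7

The edges on the cycle 14-12-10-6-4-1-14 are not bridges since each lies on that cycle.
But removing 7-5 disconnects 7 from 5; removing 14-3 disconnects 14 from 3; removing 13-8 disconnects 13 from 8 — these are bridges.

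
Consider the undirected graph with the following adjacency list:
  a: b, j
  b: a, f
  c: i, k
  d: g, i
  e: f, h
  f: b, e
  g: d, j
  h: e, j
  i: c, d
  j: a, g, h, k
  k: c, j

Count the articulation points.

1

Removing j increases the component count from 1 to 2, so j is a cut vertex.
By contrast removing h leaves 1 component; it is not a cut vertex. No other vertex is a cut vertex either.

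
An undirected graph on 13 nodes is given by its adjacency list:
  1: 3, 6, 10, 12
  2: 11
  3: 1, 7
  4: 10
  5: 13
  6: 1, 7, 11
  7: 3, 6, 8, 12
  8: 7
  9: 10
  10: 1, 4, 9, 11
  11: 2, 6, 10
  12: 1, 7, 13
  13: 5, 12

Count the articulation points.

5

Removing 7 increases the component count from 1 to 2, so 7 is a cut vertex.
Removing 10 increases the component count from 1 to 3, so 10 is a cut vertex.
Removing 11 increases the component count from 1 to 2, so 11 is a cut vertex.
Likewise 12, 13 are cut vertices.
By contrast removing 3 leaves 1 component; it is not a cut vertex. No other vertex is a cut vertex either.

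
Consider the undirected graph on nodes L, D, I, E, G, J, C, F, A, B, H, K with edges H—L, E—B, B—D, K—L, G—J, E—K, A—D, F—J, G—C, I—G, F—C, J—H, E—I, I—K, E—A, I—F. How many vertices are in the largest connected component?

12

Starting from A we can reach A, B, C, D, E, F, G, H, I, J, K, L. That is one component of size 12.
The largest has 12 vertices.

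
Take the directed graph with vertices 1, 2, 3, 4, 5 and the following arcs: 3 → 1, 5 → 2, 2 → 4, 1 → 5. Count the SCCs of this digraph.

5

{5} is an SCC by itself.
{2} is an SCC by itself.
{3} is an SCC by itself.
{1} is an SCC by itself.
{4} is an SCC by itself.
That gives 5 strongly connected components.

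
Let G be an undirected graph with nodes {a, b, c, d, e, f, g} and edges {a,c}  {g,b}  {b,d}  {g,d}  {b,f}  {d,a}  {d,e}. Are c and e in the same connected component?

From c we can reach a, b, c, d, e, f, g, which includes e.

Yes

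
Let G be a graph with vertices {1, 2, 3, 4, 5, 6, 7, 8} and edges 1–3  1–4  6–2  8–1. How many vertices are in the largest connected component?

7 is isolated — a component by itself.
5 is isolated — a component by itself.
Starting from 2 we can reach 2, 6. That is one component of size 2.
Starting from 1 we can reach 1, 3, 4, 8. That is one component of size 4.
The largest has 4 vertices.

4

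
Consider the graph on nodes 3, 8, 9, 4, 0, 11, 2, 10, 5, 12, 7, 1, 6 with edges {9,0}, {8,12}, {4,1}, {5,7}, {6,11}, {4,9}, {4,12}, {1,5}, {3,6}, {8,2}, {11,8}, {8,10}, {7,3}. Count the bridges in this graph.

4

The edges on the cycle 4-1-5-7-3-6-11-8-12-4 are not bridges since each lies on that cycle.
But removing 2–8 disconnects 2 from 8; removing 9–0 disconnects 9 from 0; removing 10–8 disconnects 10 from 8; removing 4–9 disconnects 4 from 9 — these are bridges.
That makes 4 bridges.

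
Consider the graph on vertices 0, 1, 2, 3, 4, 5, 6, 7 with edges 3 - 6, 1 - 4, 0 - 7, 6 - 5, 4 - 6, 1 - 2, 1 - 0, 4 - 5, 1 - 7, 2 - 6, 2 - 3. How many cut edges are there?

The edges on the cycle 1-2-3-6-4-1 are not bridges since each lies on that cycle.
Every edge lies on some cycle, so there are no bridges.

0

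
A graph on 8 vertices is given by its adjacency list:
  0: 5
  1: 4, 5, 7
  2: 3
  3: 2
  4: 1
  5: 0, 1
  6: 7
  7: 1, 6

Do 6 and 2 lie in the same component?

The component containing 6 is {0, 1, 4, 5, 6, 7}, and 2 is not in it.

No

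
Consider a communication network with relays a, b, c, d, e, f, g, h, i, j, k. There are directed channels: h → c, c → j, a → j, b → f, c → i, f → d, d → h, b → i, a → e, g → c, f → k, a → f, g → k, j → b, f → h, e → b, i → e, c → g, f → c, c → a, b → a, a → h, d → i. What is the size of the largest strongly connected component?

{a, b, c, d, e, f, g, h, i, j} are all mutually reachable — one SCC of size 10.
{k} is an SCC by itself.
The largest has 10 vertices.

10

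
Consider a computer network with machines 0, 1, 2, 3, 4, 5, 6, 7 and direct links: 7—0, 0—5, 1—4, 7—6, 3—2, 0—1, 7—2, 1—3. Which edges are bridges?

0-5, 1-4, 6-7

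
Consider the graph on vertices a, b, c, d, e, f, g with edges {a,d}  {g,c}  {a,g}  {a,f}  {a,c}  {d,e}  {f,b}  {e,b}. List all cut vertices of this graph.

Removing a increases the component count from 1 to 2, so a is a cut vertex.
By contrast removing d leaves 1 component; it is not a cut vertex. No other vertex is a cut vertex either.

a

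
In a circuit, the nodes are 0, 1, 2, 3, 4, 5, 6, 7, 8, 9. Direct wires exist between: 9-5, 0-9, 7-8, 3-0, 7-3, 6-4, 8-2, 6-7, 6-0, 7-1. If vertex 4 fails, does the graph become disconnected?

No

Deleting 4 leaves 1 component (was 1), so 4 is not a cut vertex.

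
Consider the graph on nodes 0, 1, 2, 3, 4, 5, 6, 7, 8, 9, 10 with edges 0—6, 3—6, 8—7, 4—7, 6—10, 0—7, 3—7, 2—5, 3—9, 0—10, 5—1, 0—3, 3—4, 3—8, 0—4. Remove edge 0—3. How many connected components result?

0 and 3 are still connected via 0-4-3, so the component count stays at 2.

2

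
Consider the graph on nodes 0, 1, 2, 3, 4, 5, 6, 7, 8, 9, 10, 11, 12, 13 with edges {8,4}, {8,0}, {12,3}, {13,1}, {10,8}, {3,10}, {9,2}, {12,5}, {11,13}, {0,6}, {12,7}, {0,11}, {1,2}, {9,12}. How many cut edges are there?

The edges on the cycle 9-12-3-10-8-0-11-13-1-2-9 are not bridges since each lies on that cycle.
But removing 12—5 disconnects 12 from 5; removing 6—0 disconnects 6 from 0; removing 12—7 disconnects 12 from 7; removing 4—8 disconnects 4 from 8 — these are bridges.
That makes 4 bridges.

4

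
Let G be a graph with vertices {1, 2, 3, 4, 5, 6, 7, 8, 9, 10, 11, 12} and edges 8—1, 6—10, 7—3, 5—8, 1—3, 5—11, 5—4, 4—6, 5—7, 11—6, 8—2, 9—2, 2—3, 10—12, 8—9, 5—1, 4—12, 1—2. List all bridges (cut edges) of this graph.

none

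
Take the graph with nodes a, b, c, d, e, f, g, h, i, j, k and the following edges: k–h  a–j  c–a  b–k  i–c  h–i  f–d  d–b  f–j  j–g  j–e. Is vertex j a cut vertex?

Deleting j raises the number of components from 1 to 3, so j is a cut vertex.

Yes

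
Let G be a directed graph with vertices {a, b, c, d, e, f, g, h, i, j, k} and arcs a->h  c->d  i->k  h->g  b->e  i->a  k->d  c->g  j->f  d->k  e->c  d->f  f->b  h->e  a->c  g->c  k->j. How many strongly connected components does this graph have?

4

{b, c, d, e, f, g, j, k} are all mutually reachable — one SCC of size 8.
{a} is an SCC by itself.
{h} is an SCC by itself.
{i} is an SCC by itself.
That gives 4 strongly connected components.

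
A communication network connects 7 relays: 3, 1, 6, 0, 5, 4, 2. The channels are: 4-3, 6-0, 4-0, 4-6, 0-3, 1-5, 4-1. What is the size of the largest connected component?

6

2 is isolated — a component by itself.
Starting from 0 we can reach 0, 1, 3, 4, 5, 6. That is one component of size 6.
The largest has 6 vertices.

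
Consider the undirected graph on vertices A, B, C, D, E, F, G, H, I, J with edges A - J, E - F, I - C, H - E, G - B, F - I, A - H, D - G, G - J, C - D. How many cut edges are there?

1

The edges on the cycle A-H-E-F-I-C-D-G-J-A are not bridges since each lies on that cycle.
But removing B - G disconnects B from G — this is a bridge.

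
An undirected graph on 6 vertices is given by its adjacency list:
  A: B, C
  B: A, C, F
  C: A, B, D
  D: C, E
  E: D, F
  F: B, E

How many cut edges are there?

0

The edges on the cycle C-A-B-C are not bridges since each lies on that cycle.
Every edge lies on some cycle, so there are no bridges.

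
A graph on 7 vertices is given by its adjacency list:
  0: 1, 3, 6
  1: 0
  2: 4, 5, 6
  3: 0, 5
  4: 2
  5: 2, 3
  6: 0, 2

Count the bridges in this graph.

The edges on the cycle 3-5-2-6-0-3 are not bridges since each lies on that cycle.
But removing 0-1 disconnects 0 from 1; removing 2-4 disconnects 2 from 4 — these are bridges.
That makes 2 bridges.

2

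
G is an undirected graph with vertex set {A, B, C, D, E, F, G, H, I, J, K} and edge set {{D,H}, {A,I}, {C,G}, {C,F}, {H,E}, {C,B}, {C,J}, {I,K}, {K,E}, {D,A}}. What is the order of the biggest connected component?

6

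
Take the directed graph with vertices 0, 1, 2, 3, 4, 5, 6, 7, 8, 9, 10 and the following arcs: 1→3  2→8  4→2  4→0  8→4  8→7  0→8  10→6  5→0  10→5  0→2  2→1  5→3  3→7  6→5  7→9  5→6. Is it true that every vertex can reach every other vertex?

No

There is no directed path from 1 to 10, so the graph is not strongly connected.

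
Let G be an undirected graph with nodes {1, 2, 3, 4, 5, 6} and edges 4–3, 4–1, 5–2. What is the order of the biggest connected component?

3

6 is isolated — a component by itself.
Starting from 2 we can reach 2, 5. That is one component of size 2.
Starting from 1 we can reach 1, 3, 4. That is one component of size 3.
The largest has 3 vertices.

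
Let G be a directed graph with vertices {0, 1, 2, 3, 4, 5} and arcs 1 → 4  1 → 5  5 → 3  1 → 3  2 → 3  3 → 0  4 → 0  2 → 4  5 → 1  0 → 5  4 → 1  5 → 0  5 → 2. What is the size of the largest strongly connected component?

6

{0, 1, 2, 3, 4, 5} are all mutually reachable — one SCC of size 6.
The largest has 6 vertices.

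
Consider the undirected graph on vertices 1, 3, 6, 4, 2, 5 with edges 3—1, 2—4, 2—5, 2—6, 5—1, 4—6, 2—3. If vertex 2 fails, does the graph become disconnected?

Deleting 2 raises the number of components from 1 to 2, so 2 is a cut vertex.

Yes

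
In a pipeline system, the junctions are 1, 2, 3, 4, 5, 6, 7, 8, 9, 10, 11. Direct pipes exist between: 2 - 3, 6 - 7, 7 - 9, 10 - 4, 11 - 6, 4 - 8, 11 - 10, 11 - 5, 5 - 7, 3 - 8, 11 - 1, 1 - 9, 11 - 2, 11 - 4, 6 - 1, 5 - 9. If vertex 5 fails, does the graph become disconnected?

No

Deleting 5 leaves 1 component (was 1) (its neighbors 7, 9, 11 remain connected to each other), so 5 is not a cut vertex.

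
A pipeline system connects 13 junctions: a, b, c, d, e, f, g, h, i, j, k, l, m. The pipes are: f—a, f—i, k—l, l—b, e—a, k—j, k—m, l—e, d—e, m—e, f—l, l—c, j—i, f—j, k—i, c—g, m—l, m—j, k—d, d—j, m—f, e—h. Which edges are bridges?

The edges on the cycle k-m-f-i-j-k are not bridges since each lies on that cycle.
But removing c—g disconnects c from g; removing c—l disconnects c from l; removing l—b disconnects l from b; removing h—e disconnects h from e — these are bridges.

b-l, c-g, c-l, e-h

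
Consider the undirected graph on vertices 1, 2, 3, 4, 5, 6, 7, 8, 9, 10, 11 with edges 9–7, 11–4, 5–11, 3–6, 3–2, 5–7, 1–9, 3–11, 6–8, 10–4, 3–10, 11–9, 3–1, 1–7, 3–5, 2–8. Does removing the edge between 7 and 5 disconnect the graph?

No

After removing 7–5, the path 7-1-3-5 still connects them, so the edge is not a bridge.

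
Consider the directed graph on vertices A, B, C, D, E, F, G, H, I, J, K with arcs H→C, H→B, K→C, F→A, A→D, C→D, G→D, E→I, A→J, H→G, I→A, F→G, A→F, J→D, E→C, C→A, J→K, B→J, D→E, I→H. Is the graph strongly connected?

From A we can reach every vertex (A, B, C, D, E, F, G, H, I, J, K), and every vertex can reach A (A, B, C, D, E, F, G, H, I, J, K). So the whole graph is one strongly connected component.

Yes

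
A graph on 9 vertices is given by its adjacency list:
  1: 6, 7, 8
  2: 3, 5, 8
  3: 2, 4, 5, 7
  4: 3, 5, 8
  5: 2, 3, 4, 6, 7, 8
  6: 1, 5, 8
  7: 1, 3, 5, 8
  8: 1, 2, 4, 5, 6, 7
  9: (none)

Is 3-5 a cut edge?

No

After removing 3-5, the path 3-7-5 still connects them, so the edge is not a bridge.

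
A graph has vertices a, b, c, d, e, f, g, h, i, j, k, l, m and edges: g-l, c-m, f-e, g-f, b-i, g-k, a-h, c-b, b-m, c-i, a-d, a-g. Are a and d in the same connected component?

Yes

From a we can reach a, d, e, f, g, h, k, l, which includes d.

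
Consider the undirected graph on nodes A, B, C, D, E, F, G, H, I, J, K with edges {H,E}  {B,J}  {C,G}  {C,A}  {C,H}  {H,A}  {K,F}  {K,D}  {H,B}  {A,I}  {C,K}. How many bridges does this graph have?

8

The edges on the cycle C-H-A-C are not bridges since each lies on that cycle.
But removing C—G disconnects C from G; removing B—J disconnects B from J; removing A—I disconnects A from I; removing B—H disconnects B from H — these are bridges.
In total 8 edges are bridges.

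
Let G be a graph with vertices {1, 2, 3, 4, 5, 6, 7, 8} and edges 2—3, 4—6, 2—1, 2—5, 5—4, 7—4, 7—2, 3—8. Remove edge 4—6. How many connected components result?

Before removal there is 1 component.
4—6 is a bridge — removing it separates 4's side from 6's side.
After removal: 2 components.

2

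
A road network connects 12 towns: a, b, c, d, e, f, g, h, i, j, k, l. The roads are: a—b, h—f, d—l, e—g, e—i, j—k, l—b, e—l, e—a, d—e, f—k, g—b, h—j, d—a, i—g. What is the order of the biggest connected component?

7

c is isolated — a component by itself.
Starting from f we can reach f, h, j, k. That is one component of size 4.
Starting from a we can reach a, b, d, e, g, i, l. That is one component of size 7.
The largest has 7 vertices.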